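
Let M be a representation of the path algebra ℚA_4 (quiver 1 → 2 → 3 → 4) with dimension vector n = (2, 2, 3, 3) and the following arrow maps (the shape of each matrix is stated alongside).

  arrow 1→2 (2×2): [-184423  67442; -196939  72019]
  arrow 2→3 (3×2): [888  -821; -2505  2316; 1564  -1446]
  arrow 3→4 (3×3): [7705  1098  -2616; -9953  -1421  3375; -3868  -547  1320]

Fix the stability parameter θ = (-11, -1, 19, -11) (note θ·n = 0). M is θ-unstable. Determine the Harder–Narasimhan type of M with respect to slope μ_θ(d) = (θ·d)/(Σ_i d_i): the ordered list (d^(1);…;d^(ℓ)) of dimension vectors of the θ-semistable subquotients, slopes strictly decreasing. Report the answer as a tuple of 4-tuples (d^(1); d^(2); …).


Interval decomposition of M: I[1,4]^2, I[3,4].
HN type (ℓ=3): μ^(1)=4; μ^(2)=-1; μ^(3)=-11

((0, 0, 3, 3); (0, 2, 0, 0); (2, 0, 0, 0))


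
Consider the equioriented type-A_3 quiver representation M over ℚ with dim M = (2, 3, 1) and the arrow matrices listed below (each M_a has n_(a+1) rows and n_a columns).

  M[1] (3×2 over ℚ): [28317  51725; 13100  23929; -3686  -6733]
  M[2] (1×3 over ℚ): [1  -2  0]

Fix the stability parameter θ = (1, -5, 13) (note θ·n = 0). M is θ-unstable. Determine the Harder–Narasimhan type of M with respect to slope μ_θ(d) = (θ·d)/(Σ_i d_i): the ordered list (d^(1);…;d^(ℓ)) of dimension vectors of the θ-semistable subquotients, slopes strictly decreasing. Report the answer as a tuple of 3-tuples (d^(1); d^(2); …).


Via rank(M_{q-1}∘⋯∘M_p): M ≅ I[1,2], I[1,3], I[2,2].
μ_θ-semistable layers: μ^(1)=13; μ^(2)=-2; μ^(3)=-5

((0, 0, 1); (2, 2, 0); (0, 1, 0))


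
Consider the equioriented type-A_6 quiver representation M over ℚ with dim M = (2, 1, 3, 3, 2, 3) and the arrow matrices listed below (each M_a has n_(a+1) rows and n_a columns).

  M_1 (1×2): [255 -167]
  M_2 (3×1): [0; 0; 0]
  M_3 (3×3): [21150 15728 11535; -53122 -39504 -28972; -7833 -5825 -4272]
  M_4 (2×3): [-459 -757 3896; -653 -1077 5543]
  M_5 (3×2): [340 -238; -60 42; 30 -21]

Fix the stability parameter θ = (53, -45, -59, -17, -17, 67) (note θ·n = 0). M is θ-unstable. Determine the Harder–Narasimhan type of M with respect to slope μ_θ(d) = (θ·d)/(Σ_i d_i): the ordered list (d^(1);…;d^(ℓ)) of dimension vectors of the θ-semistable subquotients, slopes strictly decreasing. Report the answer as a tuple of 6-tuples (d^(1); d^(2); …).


Barcode: M ≅ I[1,1], I[1,2], I[3,4], I[3,5], I[3,6], I[6,6]^2. HN layers by μ_θ (5 steps, strictly decreasing):
  μ^(1)=67; μ^(2)=53; μ^(3)=4; μ^(4)=-17; μ^(5)=-59

((0, 0, 0, 0, 0, 3); (1, 0, 0, 0, 0, 0); (1, 1, 0, 0, 0, 0); (0, 0, 0, 3, 2, 0); (0, 0, 3, 0, 0, 0))


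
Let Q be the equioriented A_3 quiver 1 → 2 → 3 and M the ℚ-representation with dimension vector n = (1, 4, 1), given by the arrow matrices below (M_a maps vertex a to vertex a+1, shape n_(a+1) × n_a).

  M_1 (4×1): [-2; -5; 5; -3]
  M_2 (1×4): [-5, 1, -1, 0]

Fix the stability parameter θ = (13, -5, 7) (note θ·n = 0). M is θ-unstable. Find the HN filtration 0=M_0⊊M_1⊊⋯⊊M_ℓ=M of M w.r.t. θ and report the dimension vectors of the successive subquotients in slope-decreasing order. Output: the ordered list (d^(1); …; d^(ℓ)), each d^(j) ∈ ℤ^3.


Via rank(M_{q-1}∘⋯∘M_p): M ≅ I[1,2], I[2,2]^2, I[2,3].
μ_θ-semistable layers: μ^(1)=7; μ^(2)=4; μ^(3)=-5

((0, 0, 1); (1, 1, 0); (0, 3, 0))


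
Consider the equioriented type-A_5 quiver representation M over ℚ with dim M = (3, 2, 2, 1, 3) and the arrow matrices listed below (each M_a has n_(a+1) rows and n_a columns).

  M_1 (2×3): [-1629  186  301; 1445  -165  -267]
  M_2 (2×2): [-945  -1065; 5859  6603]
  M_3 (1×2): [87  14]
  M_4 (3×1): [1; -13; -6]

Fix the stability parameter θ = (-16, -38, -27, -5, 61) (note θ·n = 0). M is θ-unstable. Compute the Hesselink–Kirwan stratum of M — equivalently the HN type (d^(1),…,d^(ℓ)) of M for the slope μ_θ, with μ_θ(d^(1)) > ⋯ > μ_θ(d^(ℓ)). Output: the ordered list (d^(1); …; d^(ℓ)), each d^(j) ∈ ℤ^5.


Interval decomposition of M: I[1,1], I[1,2], I[1,5], I[3,3], I[5,5]^2.
HN type (ℓ=4): μ^(1)=61; μ^(2)=-5; μ^(3)=-16; μ^(4)=-27

((0, 0, 0, 0, 3); (0, 0, 0, 1, 0); (1, 0, 0, 0, 0); (2, 2, 2, 0, 0))


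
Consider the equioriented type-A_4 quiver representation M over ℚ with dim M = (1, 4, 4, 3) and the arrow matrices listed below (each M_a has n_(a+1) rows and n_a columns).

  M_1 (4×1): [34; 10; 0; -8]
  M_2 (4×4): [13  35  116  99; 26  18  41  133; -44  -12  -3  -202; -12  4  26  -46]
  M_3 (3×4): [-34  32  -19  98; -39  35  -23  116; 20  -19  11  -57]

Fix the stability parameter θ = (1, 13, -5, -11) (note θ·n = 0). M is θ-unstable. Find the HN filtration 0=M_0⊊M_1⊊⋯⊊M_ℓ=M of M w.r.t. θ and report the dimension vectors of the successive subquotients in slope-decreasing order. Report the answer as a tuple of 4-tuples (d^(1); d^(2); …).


Via rank(M_{q-1}∘⋯∘M_p): M ≅ I[1,2], I[2,4]^3, I[3,3].
μ_θ-semistable layers: μ^(1)=13; μ^(2)=1; μ^(3)=-1; μ^(4)=-5

((0, 1, 0, 0); (1, 0, 0, 0); (0, 3, 3, 3); (0, 0, 1, 0))


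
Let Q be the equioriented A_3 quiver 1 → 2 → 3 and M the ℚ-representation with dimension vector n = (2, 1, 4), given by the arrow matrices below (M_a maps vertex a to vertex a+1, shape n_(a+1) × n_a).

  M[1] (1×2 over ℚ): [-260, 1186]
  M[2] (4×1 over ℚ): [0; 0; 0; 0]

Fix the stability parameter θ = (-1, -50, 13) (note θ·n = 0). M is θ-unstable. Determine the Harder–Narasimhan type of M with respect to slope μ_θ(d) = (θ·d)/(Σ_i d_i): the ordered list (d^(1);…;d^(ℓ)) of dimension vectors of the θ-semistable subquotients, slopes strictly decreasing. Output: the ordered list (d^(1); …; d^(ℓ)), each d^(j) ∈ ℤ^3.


Barcode: M ≅ I[1,1], I[1,2], I[3,3]^4. HN layers by μ_θ (3 steps, strictly decreasing):
  μ^(1)=13; μ^(2)=-1; μ^(3)=-51/2

((0, 0, 4); (1, 0, 0); (1, 1, 0))


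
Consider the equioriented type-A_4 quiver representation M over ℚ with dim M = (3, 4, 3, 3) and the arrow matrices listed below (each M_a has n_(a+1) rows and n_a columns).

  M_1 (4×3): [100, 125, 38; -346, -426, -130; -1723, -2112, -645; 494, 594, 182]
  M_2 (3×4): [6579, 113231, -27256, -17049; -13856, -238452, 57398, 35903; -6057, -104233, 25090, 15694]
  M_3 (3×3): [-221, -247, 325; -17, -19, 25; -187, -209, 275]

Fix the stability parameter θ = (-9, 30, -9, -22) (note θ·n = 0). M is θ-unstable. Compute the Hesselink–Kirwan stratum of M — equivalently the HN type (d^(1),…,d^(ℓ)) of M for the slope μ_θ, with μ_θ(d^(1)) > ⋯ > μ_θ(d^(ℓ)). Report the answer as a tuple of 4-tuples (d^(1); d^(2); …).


Via rank(M_{q-1}∘⋯∘M_p): M ≅ I[1,3]^2, I[1,4], I[2,2], I[4,4]^2.
μ_θ-semistable layers: μ^(1)=30; μ^(2)=21/2; μ^(3)=-1/3; μ^(4)=-9; μ^(5)=-22

((0, 1, 0, 0); (0, 2, 2, 0); (0, 1, 1, 1); (3, 0, 0, 0); (0, 0, 0, 2))


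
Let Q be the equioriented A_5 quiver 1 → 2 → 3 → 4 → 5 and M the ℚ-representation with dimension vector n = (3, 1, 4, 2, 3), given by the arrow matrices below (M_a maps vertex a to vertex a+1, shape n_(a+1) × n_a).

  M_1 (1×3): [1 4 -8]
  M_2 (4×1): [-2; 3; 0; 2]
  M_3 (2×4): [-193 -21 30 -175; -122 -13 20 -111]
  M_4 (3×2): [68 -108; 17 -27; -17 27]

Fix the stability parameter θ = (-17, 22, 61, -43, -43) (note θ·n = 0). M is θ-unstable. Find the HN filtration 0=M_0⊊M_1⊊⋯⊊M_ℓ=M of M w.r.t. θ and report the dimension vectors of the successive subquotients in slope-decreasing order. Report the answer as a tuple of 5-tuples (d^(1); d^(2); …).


Interval decomposition of M: I[1,1]^2, I[1,4], I[3,3]^2, I[3,5], I[5,5]^2.
HN type (ℓ=5): μ^(1)=61; μ^(2)=40/3; μ^(3)=-25/3; μ^(4)=-17; μ^(5)=-43

((0, 0, 2, 0, 0); (0, 1, 1, 1, 0); (0, 0, 1, 1, 1); (3, 0, 0, 0, 0); (0, 0, 0, 0, 2))


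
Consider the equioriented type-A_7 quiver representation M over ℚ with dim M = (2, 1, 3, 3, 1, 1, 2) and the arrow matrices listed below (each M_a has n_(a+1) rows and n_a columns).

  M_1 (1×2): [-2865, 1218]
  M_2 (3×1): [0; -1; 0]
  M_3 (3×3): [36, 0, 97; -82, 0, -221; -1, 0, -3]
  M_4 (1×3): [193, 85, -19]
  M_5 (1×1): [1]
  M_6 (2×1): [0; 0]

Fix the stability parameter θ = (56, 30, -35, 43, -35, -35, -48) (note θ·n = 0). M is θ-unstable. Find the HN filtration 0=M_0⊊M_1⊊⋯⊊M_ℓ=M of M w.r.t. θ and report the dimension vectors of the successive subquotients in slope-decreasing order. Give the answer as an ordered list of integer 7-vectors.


Interval decomposition of M: I[1,1], I[1,3], I[3,4], I[3,6], I[4,4], I[7,7]^2.
HN type (ℓ=6): μ^(1)=56; μ^(2)=43; μ^(3)=17; μ^(4)=-9; μ^(5)=-35; μ^(6)=-48

((1, 0, 0, 0, 0, 0, 0); (0, 0, 0, 2, 0, 0, 0); (1, 1, 1, 0, 0, 0, 0); (0, 0, 0, 1, 1, 1, 0); (0, 0, 2, 0, 0, 0, 0); (0, 0, 0, 0, 0, 0, 2))


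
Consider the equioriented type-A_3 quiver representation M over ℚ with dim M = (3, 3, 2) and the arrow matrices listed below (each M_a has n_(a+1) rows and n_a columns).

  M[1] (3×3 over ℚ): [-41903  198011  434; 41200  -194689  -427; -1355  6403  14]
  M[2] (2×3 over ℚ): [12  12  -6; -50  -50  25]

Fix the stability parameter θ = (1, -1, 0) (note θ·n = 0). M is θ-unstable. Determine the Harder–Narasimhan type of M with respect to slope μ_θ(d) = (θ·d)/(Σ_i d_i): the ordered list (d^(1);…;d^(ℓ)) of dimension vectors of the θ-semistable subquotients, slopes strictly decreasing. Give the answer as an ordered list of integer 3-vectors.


Barcode: M ≅ I[1,1], I[1,2], I[1,3], I[2,2], I[3,3]. HN layers by μ_θ (3 steps, strictly decreasing):
  μ^(1)=1; μ^(2)=0; μ^(3)=-1

((1, 0, 0); (2, 2, 2); (0, 1, 0))


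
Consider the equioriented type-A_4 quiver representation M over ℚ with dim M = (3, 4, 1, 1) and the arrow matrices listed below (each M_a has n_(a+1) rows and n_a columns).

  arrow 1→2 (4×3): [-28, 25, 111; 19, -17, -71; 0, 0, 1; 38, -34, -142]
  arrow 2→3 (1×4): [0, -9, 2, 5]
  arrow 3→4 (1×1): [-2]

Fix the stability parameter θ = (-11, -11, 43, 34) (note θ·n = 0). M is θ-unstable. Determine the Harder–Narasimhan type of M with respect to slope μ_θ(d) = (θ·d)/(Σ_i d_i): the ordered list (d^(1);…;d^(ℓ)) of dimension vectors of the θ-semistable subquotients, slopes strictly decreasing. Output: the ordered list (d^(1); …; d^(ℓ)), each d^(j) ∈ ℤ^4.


Barcode: M ≅ I[1,2]^2, I[1,4], I[2,2]. HN layers by μ_θ (2 steps, strictly decreasing):
  μ^(1)=77/2; μ^(2)=-11

((0, 0, 1, 1); (3, 4, 0, 0))


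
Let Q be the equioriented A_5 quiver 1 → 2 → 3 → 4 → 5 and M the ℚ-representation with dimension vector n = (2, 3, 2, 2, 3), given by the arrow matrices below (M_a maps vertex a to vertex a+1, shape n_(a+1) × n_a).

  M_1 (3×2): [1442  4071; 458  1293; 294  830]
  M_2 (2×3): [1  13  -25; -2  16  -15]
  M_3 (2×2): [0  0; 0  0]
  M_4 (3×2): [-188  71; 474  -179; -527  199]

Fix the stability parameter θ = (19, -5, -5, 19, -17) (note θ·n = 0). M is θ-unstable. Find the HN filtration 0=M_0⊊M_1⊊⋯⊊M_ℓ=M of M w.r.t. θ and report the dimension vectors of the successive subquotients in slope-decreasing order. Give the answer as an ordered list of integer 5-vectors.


Barcode: M ≅ I[1,3]^2, I[2,2], I[4,5]^2, I[5,5]. HN layers by μ_θ (4 steps, strictly decreasing):
  μ^(1)=3; μ^(2)=1; μ^(3)=-5; μ^(4)=-17

((2, 2, 2, 0, 0); (0, 0, 0, 2, 2); (0, 1, 0, 0, 0); (0, 0, 0, 0, 1))


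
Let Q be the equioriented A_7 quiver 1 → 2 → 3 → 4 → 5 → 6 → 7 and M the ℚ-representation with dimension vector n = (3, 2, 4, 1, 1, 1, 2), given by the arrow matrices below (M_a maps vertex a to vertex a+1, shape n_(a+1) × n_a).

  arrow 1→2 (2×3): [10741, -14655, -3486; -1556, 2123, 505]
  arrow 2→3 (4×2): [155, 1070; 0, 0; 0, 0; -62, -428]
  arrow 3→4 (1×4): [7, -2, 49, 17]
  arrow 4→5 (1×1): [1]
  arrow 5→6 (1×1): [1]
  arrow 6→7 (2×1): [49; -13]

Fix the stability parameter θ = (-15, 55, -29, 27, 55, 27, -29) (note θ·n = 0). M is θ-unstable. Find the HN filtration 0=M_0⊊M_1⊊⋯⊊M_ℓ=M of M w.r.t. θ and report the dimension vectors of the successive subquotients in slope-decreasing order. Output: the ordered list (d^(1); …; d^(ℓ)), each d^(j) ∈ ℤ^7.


Interval decomposition of M: I[1,1], I[1,2], I[1,7], I[3,3]^3, I[7,7].
HN type (ℓ=5): μ^(1)=55; μ^(2)=20; μ^(3)=13; μ^(4)=-15; μ^(5)=-29

((0, 1, 0, 0, 0, 0, 0); (0, 0, 0, 1, 1, 1, 1); (0, 1, 1, 0, 0, 0, 0); (3, 0, 0, 0, 0, 0, 0); (0, 0, 3, 0, 0, 0, 1))


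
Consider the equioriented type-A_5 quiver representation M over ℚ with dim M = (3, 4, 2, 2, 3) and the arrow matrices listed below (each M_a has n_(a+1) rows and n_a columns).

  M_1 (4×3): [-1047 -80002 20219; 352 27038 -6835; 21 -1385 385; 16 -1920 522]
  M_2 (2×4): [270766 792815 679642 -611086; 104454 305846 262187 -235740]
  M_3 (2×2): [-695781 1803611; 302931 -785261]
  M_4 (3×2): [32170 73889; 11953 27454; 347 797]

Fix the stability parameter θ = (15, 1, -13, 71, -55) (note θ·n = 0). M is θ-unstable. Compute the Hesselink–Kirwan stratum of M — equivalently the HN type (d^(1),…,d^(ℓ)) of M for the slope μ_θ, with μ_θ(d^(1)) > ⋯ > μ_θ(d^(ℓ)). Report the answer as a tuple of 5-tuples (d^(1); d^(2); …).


Via rank(M_{q-1}∘⋯∘M_p): M ≅ I[1,2], I[1,3], I[1,5], I[2,2], I[4,5], I[5,5].
μ_θ-semistable layers: μ^(1)=8; μ^(2)=1; μ^(3)=-55

((1, 1, 0, 2, 2); (2, 3, 2, 0, 0); (0, 0, 0, 0, 1))


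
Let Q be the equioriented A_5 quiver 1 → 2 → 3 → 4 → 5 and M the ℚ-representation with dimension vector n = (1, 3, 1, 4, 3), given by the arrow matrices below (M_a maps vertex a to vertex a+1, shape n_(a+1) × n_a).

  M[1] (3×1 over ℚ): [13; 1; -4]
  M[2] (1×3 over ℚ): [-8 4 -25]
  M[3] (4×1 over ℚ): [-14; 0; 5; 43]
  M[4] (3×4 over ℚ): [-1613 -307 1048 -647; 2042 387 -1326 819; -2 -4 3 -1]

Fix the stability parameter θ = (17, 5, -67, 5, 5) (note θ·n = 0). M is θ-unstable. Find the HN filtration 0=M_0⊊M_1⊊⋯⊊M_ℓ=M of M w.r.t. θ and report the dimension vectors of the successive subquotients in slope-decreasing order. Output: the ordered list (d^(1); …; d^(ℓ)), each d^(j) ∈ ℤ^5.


Via rank(M_{q-1}∘⋯∘M_p): M ≅ I[1,2], I[2,2], I[2,5], I[4,4], I[4,5]^2.
μ_θ-semistable layers: μ^(1)=11; μ^(2)=5; μ^(3)=-31

((1, 1, 0, 0, 0); (0, 1, 0, 4, 3); (0, 1, 1, 0, 0))


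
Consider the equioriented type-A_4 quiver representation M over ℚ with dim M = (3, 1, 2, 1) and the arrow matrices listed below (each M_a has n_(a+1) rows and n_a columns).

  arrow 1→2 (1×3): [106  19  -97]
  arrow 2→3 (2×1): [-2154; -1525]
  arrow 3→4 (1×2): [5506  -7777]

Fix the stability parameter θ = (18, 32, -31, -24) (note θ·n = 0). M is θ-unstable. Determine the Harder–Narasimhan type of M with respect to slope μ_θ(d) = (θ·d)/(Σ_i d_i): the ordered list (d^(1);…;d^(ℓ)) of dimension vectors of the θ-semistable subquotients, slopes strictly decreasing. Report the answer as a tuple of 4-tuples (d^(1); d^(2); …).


Interval decomposition of M: I[1,1]^2, I[1,4], I[3,3].
HN type (ℓ=3): μ^(1)=18; μ^(2)=-5/4; μ^(3)=-31

((2, 0, 0, 0); (1, 1, 1, 1); (0, 0, 1, 0))


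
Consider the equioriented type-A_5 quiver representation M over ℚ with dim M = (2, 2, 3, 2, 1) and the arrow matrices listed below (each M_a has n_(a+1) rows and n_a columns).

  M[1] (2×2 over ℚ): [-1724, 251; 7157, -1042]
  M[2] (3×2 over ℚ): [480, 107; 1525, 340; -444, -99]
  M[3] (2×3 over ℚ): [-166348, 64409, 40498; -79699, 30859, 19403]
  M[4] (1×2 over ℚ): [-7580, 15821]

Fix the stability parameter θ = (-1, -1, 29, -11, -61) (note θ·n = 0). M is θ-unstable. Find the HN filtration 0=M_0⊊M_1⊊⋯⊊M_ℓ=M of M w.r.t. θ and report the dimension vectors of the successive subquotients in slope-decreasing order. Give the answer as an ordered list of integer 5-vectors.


Via rank(M_{q-1}∘⋯∘M_p): M ≅ I[1,4], I[1,5], I[3,3].
μ_θ-semistable layers: μ^(1)=29; μ^(2)=9; μ^(3)=-1; μ^(4)=-9

((0, 0, 1, 0, 0); (0, 0, 1, 1, 0); (1, 1, 0, 0, 0); (1, 1, 1, 1, 1))


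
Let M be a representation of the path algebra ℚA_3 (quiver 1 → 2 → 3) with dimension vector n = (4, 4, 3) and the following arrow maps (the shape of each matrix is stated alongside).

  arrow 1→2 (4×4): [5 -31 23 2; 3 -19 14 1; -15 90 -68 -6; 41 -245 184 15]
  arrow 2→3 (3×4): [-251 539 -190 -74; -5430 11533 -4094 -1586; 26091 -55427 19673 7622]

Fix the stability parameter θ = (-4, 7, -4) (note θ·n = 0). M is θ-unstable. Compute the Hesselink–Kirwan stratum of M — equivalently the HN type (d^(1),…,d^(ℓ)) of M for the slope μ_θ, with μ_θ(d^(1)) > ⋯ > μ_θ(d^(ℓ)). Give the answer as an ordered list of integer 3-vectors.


Via rank(M_{q-1}∘⋯∘M_p): M ≅ I[1,2], I[1,3]^3.
μ_θ-semistable layers: μ^(1)=7; μ^(2)=3/2; μ^(3)=-4

((0, 1, 0); (0, 3, 3); (4, 0, 0))


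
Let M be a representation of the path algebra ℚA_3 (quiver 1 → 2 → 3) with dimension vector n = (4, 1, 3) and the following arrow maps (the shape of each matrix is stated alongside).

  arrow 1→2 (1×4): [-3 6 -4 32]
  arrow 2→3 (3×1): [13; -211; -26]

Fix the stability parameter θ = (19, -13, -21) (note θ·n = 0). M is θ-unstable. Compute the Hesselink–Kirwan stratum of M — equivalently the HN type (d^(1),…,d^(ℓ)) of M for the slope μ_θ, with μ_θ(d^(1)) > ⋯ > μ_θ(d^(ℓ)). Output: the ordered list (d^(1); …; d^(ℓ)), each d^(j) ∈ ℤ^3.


Interval decomposition of M: I[1,1]^3, I[1,3], I[3,3]^2.
HN type (ℓ=3): μ^(1)=19; μ^(2)=-5; μ^(3)=-21

((3, 0, 0); (1, 1, 1); (0, 0, 2))


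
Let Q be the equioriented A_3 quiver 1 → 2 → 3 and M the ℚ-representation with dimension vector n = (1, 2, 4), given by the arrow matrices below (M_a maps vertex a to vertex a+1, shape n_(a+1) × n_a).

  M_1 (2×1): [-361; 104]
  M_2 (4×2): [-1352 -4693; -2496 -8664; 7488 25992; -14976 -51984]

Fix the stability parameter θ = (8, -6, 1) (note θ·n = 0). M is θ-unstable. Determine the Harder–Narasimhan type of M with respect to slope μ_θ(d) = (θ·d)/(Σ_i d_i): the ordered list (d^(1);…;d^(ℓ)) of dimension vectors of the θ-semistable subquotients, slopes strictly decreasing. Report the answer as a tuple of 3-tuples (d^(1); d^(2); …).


Via rank(M_{q-1}∘⋯∘M_p): M ≅ I[1,2], I[2,3], I[3,3]^3.
μ_θ-semistable layers: μ^(1)=1; μ^(2)=-6

((1, 1, 4); (0, 1, 0))


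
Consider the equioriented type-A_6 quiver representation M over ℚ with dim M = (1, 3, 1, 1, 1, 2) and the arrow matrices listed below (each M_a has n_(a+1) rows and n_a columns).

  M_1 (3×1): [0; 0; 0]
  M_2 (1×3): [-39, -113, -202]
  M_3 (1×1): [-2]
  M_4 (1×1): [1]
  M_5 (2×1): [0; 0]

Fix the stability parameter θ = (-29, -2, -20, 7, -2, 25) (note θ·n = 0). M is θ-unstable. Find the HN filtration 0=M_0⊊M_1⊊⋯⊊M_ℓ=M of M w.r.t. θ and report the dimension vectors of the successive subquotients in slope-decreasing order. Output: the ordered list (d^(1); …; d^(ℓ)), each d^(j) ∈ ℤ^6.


Barcode: M ≅ I[1,1], I[2,2]^2, I[2,5], I[6,6]^2. HN layers by μ_θ (5 steps, strictly decreasing):
  μ^(1)=25; μ^(2)=5/2; μ^(3)=-2; μ^(4)=-11; μ^(5)=-29

((0, 0, 0, 0, 0, 2); (0, 0, 0, 1, 1, 0); (0, 2, 0, 0, 0, 0); (0, 1, 1, 0, 0, 0); (1, 0, 0, 0, 0, 0))


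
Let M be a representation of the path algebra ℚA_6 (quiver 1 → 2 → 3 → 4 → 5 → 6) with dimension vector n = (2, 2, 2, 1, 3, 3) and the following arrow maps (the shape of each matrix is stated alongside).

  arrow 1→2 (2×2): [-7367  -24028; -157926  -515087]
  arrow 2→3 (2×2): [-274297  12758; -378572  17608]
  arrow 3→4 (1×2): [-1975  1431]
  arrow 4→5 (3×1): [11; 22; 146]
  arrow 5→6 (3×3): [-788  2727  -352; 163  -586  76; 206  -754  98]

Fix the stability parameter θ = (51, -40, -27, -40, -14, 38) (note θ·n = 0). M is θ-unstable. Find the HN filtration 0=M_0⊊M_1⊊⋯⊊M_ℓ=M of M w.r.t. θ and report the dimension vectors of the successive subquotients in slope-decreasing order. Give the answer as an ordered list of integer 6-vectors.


Barcode: M ≅ I[1,2], I[1,6], I[3,3], I[5,6]^2. HN layers by μ_θ (4 steps, strictly decreasing):
  μ^(1)=38; μ^(2)=11/2; μ^(3)=-14; μ^(4)=-27

((0, 0, 0, 0, 0, 3); (1, 1, 0, 0, 0, 0); (1, 1, 1, 1, 3, 0); (0, 0, 1, 0, 0, 0))


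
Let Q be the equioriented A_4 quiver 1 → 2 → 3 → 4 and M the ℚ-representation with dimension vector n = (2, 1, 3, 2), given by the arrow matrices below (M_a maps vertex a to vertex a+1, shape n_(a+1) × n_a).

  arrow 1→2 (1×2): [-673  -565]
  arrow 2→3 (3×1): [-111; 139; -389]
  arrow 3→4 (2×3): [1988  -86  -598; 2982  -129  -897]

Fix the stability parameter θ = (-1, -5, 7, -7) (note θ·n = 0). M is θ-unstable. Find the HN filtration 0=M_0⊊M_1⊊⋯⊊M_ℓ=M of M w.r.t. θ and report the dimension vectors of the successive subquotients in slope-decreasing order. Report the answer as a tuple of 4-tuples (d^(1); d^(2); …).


Interval decomposition of M: I[1,1], I[1,3], I[3,3], I[3,4], I[4,4].
HN type (ℓ=5): μ^(1)=7; μ^(2)=0; μ^(3)=-1; μ^(4)=-3; μ^(5)=-7

((0, 0, 2, 0); (0, 0, 1, 1); (1, 0, 0, 0); (1, 1, 0, 0); (0, 0, 0, 1))


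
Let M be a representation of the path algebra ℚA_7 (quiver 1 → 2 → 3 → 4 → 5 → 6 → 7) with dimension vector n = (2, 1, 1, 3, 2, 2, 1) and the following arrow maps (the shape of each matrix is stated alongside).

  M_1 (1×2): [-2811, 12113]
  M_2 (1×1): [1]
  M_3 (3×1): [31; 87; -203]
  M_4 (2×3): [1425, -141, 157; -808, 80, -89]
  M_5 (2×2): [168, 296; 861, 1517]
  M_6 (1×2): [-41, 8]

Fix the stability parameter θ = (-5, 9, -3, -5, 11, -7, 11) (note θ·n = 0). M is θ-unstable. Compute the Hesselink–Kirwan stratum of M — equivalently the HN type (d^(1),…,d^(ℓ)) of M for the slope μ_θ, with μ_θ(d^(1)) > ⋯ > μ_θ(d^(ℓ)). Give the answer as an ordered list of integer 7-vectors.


Barcode: M ≅ I[1,1], I[1,5], I[4,4], I[4,6], I[6,7]. HN layers by μ_θ (5 steps, strictly decreasing):
  μ^(1)=11; μ^(2)=2; μ^(3)=1/3; μ^(4)=-5; μ^(5)=-7

((0, 0, 0, 0, 1, 0, 1); (0, 0, 0, 0, 1, 1, 0); (0, 1, 1, 1, 0, 0, 0); (2, 0, 0, 2, 0, 0, 0); (0, 0, 0, 0, 0, 1, 0))


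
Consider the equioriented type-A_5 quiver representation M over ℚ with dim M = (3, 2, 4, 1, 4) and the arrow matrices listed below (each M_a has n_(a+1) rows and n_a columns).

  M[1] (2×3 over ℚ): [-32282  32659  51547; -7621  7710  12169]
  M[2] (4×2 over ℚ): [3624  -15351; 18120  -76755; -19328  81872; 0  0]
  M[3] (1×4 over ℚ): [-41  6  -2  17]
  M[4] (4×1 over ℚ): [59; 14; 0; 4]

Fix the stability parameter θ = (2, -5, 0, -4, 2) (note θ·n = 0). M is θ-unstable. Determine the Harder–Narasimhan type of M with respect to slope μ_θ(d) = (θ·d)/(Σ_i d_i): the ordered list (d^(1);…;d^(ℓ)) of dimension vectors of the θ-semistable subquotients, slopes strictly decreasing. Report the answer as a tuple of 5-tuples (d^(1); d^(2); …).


Via rank(M_{q-1}∘⋯∘M_p): M ≅ I[1,1], I[1,2], I[1,5], I[3,3]^3, I[5,5]^3.
μ_θ-semistable layers: μ^(1)=2; μ^(2)=0; μ^(3)=-3/2; μ^(4)=-7/4

((1, 0, 0, 0, 4); (0, 0, 3, 0, 0); (1, 1, 0, 0, 0); (1, 1, 1, 1, 0))


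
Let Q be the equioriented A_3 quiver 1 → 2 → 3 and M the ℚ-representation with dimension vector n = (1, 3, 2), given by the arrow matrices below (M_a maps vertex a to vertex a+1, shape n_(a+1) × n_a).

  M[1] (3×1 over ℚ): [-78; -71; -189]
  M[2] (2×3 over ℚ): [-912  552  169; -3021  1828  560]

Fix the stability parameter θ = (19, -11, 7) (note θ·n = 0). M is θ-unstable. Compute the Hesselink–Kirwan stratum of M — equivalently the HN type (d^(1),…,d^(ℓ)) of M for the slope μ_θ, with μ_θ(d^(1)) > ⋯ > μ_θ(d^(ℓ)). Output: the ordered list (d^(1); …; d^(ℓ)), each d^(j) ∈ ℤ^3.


Barcode: M ≅ I[1,3], I[2,2], I[2,3]. HN layers by μ_θ (3 steps, strictly decreasing):
  μ^(1)=7; μ^(2)=4; μ^(3)=-11

((0, 0, 2); (1, 1, 0); (0, 2, 0))


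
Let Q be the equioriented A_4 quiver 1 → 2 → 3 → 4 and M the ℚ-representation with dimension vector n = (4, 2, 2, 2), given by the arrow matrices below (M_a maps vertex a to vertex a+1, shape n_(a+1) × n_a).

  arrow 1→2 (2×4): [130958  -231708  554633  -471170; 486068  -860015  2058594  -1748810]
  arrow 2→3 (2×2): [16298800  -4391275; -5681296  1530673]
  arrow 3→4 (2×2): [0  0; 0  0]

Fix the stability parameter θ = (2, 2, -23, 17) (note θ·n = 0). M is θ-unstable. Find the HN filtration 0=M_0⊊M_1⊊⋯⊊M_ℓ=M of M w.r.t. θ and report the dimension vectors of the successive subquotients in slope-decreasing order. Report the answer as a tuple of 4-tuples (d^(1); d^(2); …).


Via rank(M_{q-1}∘⋯∘M_p): M ≅ I[1,1]^2, I[1,2], I[1,3], I[3,3], I[4,4]^2.
μ_θ-semistable layers: μ^(1)=17; μ^(2)=2; μ^(3)=-19/3; μ^(4)=-23

((0, 0, 0, 2); (3, 1, 0, 0); (1, 1, 1, 0); (0, 0, 1, 0))


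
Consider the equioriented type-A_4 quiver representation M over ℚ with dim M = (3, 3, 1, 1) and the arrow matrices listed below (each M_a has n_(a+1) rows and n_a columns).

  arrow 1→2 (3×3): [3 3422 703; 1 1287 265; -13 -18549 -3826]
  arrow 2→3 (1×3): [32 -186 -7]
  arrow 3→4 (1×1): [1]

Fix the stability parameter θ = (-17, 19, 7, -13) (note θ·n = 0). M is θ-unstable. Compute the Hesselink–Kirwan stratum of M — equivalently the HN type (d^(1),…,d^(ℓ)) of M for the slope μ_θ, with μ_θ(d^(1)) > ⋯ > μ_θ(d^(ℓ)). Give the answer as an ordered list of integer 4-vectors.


Interval decomposition of M: I[1,2]^2, I[1,4].
HN type (ℓ=3): μ^(1)=19; μ^(2)=13/3; μ^(3)=-17

((0, 2, 0, 0); (0, 1, 1, 1); (3, 0, 0, 0))


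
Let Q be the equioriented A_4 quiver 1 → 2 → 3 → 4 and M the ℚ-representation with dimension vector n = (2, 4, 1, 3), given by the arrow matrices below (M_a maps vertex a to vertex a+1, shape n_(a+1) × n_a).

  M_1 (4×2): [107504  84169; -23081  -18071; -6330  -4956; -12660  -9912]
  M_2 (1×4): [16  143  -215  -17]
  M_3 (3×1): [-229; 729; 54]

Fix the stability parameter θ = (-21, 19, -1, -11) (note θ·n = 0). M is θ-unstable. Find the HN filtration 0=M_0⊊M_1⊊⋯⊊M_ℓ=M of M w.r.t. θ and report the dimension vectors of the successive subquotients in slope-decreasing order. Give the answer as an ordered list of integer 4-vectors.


Interval decomposition of M: I[1,2], I[1,4], I[2,2]^2, I[4,4]^2.
HN type (ℓ=4): μ^(1)=19; μ^(2)=7/3; μ^(3)=-11; μ^(4)=-21

((0, 3, 0, 0); (0, 1, 1, 1); (0, 0, 0, 2); (2, 0, 0, 0))


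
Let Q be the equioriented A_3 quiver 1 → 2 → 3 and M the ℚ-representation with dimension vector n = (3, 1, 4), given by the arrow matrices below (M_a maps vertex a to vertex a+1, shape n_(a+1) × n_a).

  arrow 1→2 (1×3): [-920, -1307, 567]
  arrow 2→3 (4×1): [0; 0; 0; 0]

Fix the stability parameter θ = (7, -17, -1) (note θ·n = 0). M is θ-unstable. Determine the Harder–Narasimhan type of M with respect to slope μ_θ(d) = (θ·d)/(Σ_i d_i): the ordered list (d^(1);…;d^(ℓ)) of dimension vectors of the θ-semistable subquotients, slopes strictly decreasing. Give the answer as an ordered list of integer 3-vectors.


Interval decomposition of M: I[1,1]^2, I[1,2], I[3,3]^4.
HN type (ℓ=3): μ^(1)=7; μ^(2)=-1; μ^(3)=-5

((2, 0, 0); (0, 0, 4); (1, 1, 0))


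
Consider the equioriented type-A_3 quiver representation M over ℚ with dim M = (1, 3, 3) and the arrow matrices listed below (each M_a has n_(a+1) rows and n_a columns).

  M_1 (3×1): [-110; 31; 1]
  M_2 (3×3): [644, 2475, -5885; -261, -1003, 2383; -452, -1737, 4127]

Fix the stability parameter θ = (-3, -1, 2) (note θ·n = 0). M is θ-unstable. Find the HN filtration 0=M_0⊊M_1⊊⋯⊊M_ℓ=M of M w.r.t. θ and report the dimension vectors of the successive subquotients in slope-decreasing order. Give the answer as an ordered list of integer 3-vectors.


Interval decomposition of M: I[1,2], I[2,3]^2, I[3,3].
HN type (ℓ=3): μ^(1)=2; μ^(2)=-1; μ^(3)=-3

((0, 0, 3); (0, 3, 0); (1, 0, 0))


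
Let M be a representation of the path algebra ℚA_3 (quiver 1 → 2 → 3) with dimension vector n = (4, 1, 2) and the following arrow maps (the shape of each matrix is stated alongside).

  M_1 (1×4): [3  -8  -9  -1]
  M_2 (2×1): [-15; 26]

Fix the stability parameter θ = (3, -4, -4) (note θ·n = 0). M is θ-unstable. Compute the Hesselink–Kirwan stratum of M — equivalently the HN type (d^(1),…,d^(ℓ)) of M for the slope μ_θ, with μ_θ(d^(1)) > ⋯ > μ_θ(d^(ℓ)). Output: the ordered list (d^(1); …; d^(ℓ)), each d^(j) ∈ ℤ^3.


Via rank(M_{q-1}∘⋯∘M_p): M ≅ I[1,1]^3, I[1,3], I[3,3].
μ_θ-semistable layers: μ^(1)=3; μ^(2)=-5/3; μ^(3)=-4

((3, 0, 0); (1, 1, 1); (0, 0, 1))


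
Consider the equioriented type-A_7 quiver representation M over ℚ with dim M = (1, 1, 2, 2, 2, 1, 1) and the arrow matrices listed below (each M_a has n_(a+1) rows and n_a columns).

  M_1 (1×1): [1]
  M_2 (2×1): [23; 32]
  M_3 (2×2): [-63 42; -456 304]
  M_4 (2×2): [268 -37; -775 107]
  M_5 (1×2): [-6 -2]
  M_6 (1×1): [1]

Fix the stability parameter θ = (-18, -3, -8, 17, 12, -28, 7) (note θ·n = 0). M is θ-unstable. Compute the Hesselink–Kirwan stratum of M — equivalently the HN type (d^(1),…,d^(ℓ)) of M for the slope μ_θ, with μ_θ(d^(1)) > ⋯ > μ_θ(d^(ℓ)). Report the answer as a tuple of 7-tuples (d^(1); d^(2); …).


Barcode: M ≅ I[1,7], I[3,3], I[4,5]. HN layers by μ_θ (6 steps, strictly decreasing):
  μ^(1)=29/2; μ^(2)=7; μ^(3)=1/3; μ^(4)=-11/2; μ^(5)=-8; μ^(6)=-18

((0, 0, 0, 1, 1, 0, 0); (0, 0, 0, 0, 0, 0, 1); (0, 0, 0, 1, 1, 1, 0); (0, 1, 1, 0, 0, 0, 0); (0, 0, 1, 0, 0, 0, 0); (1, 0, 0, 0, 0, 0, 0))


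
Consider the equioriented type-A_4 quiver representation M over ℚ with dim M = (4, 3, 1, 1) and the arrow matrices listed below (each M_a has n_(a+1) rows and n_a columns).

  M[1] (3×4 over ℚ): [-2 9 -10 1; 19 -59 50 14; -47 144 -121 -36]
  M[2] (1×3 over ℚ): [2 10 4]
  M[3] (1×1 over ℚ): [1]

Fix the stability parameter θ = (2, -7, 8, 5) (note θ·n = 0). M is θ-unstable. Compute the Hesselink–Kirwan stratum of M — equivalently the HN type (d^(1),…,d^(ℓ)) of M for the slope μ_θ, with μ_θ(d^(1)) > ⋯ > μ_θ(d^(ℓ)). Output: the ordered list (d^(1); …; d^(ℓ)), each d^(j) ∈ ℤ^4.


Interval decomposition of M: I[1,1], I[1,2]^2, I[1,4].
HN type (ℓ=3): μ^(1)=13/2; μ^(2)=2; μ^(3)=-5/2

((0, 0, 1, 1); (1, 0, 0, 0); (3, 3, 0, 0))


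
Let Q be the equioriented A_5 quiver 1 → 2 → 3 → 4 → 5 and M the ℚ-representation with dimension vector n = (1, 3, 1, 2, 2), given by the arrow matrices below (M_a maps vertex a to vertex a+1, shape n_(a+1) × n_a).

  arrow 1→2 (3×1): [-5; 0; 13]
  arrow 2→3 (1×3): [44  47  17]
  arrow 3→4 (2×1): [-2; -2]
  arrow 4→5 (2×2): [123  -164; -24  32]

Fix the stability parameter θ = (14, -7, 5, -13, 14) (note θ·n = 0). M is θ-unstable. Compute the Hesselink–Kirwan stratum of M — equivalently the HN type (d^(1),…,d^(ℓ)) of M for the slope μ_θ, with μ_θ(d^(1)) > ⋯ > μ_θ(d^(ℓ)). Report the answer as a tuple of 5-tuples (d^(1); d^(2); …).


Barcode: M ≅ I[1,5], I[2,2]^2, I[4,4], I[5,5]. HN layers by μ_θ (4 steps, strictly decreasing):
  μ^(1)=14; μ^(2)=-1/4; μ^(3)=-7; μ^(4)=-13

((0, 0, 0, 0, 2); (1, 1, 1, 1, 0); (0, 2, 0, 0, 0); (0, 0, 0, 1, 0))


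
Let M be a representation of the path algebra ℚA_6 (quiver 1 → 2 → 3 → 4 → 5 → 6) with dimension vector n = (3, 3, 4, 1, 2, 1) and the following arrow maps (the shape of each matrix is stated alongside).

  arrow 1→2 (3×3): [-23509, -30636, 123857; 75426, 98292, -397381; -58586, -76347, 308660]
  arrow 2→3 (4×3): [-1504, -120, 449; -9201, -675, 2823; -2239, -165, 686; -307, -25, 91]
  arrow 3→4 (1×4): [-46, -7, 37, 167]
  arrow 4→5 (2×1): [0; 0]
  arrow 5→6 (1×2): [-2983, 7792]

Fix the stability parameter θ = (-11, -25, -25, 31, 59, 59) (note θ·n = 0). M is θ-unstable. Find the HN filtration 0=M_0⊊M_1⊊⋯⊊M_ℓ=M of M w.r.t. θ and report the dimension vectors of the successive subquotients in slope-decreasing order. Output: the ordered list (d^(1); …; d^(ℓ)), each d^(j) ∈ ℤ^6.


Interval decomposition of M: I[1,2], I[1,3], I[1,4], I[3,3]^2, I[5,5], I[5,6].
HN type (ℓ=5): μ^(1)=59; μ^(2)=31; μ^(3)=-18; μ^(4)=-61/3; μ^(5)=-25

((0, 0, 0, 0, 2, 1); (0, 0, 0, 1, 0, 0); (1, 1, 0, 0, 0, 0); (2, 2, 2, 0, 0, 0); (0, 0, 2, 0, 0, 0))


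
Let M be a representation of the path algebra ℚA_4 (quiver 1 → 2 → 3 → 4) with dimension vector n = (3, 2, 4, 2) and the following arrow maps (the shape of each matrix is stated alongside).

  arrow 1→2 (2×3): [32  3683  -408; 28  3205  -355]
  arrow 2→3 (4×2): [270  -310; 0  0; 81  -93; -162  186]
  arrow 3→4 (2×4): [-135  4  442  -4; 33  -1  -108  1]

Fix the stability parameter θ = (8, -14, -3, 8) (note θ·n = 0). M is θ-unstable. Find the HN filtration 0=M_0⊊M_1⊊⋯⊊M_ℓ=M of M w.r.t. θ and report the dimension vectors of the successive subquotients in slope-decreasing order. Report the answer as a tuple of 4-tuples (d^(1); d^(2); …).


Interval decomposition of M: I[1,1], I[1,2], I[1,3], I[3,3], I[3,4]^2.
HN type (ℓ=2): μ^(1)=8; μ^(2)=-3

((1, 0, 0, 2); (2, 2, 4, 0))


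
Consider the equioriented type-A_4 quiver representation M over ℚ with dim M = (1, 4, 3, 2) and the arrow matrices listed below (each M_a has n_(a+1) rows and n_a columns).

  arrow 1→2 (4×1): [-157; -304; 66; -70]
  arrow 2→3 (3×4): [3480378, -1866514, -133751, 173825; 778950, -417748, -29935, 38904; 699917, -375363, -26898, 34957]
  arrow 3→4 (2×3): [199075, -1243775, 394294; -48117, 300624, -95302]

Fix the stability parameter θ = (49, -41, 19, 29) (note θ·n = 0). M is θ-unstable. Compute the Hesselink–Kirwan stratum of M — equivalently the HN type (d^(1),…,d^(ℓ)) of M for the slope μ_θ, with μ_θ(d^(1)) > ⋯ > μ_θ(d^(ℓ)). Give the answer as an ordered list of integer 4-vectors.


Interval decomposition of M: I[1,3], I[2,2], I[2,4]^2.
HN type (ℓ=4): μ^(1)=29; μ^(2)=19; μ^(3)=4; μ^(4)=-41

((0, 0, 0, 2); (0, 0, 3, 0); (1, 1, 0, 0); (0, 3, 0, 0))


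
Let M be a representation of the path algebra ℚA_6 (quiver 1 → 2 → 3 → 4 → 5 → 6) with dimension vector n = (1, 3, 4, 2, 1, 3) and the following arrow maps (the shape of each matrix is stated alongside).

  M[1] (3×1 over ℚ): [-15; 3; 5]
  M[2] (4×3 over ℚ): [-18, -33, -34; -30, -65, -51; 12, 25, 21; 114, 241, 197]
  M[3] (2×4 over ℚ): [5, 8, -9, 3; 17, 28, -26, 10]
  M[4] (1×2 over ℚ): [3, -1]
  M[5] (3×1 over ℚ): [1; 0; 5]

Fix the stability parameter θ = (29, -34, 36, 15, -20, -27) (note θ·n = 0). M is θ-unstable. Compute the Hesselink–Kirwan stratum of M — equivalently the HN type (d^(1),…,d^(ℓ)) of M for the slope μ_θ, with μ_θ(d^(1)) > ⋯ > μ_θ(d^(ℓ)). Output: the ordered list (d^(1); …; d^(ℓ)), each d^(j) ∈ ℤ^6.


Via rank(M_{q-1}∘⋯∘M_p): M ≅ I[1,4], I[2,3], I[2,6], I[3,3], I[6,6]^2.
μ_θ-semistable layers: μ^(1)=36; μ^(2)=51/2; μ^(3)=1; μ^(4)=-5/2; μ^(5)=-27; μ^(6)=-34

((0, 0, 2, 0, 0, 0); (0, 0, 1, 1, 0, 0); (0, 0, 1, 1, 1, 1); (1, 1, 0, 0, 0, 0); (0, 0, 0, 0, 0, 2); (0, 2, 0, 0, 0, 0))


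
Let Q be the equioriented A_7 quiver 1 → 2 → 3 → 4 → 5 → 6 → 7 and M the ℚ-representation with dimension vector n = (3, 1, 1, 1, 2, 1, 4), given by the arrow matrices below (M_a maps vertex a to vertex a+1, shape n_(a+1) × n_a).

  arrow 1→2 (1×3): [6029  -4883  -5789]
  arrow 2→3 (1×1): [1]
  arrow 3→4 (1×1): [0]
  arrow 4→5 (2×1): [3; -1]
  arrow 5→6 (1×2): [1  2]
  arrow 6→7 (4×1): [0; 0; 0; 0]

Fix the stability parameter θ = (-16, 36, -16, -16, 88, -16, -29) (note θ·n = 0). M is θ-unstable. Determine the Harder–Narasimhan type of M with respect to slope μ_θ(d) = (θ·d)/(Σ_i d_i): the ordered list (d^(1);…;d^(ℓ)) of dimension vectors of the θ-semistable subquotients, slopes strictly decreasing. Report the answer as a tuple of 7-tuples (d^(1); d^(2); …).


Interval decomposition of M: I[1,1]^2, I[1,3], I[4,6], I[5,5], I[7,7]^4.
HN type (ℓ=5): μ^(1)=88; μ^(2)=36; μ^(3)=10; μ^(4)=-16; μ^(5)=-29

((0, 0, 0, 0, 1, 0, 0); (0, 0, 0, 0, 1, 1, 0); (0, 1, 1, 0, 0, 0, 0); (3, 0, 0, 1, 0, 0, 0); (0, 0, 0, 0, 0, 0, 4))


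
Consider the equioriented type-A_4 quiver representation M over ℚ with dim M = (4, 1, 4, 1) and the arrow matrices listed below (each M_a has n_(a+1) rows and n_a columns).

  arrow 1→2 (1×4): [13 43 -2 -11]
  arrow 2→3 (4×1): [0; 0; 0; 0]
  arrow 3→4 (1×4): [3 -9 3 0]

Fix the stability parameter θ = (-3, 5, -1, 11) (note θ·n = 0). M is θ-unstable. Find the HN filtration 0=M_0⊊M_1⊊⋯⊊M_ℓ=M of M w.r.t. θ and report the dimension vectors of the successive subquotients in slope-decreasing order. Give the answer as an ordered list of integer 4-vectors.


Via rank(M_{q-1}∘⋯∘M_p): M ≅ I[1,1]^3, I[1,2], I[3,3]^3, I[3,4].
μ_θ-semistable layers: μ^(1)=11; μ^(2)=5; μ^(3)=-1; μ^(4)=-3

((0, 0, 0, 1); (0, 1, 0, 0); (0, 0, 4, 0); (4, 0, 0, 0))


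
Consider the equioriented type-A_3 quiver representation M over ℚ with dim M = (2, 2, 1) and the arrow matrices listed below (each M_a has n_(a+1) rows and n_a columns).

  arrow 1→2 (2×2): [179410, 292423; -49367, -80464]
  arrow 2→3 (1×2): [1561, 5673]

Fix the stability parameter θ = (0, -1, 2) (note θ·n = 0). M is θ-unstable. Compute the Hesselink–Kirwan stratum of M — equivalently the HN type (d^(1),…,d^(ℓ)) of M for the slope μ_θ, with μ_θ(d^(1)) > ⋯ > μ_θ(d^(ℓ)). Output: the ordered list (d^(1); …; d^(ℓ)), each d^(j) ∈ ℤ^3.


Via rank(M_{q-1}∘⋯∘M_p): M ≅ I[1,2], I[1,3].
μ_θ-semistable layers: μ^(1)=2; μ^(2)=-1/2

((0, 0, 1); (2, 2, 0))


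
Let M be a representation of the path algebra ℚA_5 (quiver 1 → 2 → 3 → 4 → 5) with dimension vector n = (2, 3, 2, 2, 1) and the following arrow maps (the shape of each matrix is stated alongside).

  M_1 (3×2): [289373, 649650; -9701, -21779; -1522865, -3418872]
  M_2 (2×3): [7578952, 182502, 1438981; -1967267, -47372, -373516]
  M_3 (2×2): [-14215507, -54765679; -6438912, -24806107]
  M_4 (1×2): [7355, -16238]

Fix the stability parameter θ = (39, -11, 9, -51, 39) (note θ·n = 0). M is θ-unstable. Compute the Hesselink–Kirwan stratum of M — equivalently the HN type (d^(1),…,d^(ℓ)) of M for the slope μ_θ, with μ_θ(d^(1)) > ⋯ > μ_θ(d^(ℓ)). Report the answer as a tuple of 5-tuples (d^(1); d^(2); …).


Via rank(M_{q-1}∘⋯∘M_p): M ≅ I[1,2], I[1,4], I[2,5].
μ_θ-semistable layers: μ^(1)=39; μ^(2)=14; μ^(3)=-7/2; μ^(4)=-53/3

((0, 0, 0, 0, 1); (1, 1, 0, 0, 0); (1, 1, 1, 1, 0); (0, 1, 1, 1, 0))


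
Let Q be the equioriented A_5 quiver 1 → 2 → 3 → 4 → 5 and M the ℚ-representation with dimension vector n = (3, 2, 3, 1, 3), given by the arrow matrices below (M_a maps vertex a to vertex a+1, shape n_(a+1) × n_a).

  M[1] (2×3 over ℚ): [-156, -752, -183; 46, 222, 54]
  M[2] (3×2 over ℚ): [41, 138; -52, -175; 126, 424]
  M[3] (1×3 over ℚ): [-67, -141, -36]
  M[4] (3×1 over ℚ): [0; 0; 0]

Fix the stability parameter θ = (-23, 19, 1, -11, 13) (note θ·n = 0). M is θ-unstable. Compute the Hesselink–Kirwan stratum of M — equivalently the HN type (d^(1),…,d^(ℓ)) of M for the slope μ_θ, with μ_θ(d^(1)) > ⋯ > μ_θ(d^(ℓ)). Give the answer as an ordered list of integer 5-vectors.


Interval decomposition of M: I[1,1], I[1,3], I[1,4], I[3,3], I[5,5]^3.
HN type (ℓ=5): μ^(1)=13; μ^(2)=10; μ^(3)=3; μ^(4)=1; μ^(5)=-23

((0, 0, 0, 0, 3); (0, 1, 1, 0, 0); (0, 1, 1, 1, 0); (0, 0, 1, 0, 0); (3, 0, 0, 0, 0))


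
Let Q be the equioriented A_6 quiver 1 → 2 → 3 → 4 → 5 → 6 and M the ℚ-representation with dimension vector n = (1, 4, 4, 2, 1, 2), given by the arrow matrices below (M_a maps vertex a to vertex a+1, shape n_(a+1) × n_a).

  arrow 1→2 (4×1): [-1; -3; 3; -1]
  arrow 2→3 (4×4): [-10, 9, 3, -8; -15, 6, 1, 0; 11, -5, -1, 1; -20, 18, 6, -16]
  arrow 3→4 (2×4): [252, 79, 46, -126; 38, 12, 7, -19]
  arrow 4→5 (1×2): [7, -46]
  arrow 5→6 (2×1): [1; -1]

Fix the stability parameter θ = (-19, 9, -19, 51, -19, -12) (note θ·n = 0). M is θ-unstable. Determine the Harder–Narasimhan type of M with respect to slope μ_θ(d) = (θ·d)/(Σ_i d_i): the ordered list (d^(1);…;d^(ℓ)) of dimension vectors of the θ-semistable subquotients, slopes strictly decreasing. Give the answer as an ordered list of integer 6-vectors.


Via rank(M_{q-1}∘⋯∘M_p): M ≅ I[1,2], I[2,3], I[2,4], I[2,6], I[3,3], I[6,6].
μ_θ-semistable layers: μ^(1)=51; μ^(2)=9; μ^(3)=20/3; μ^(4)=-5; μ^(5)=-12; μ^(6)=-19

((0, 0, 0, 1, 0, 0); (0, 1, 0, 0, 0, 0); (0, 0, 0, 1, 1, 1); (0, 3, 3, 0, 0, 0); (0, 0, 0, 0, 0, 1); (1, 0, 1, 0, 0, 0))
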